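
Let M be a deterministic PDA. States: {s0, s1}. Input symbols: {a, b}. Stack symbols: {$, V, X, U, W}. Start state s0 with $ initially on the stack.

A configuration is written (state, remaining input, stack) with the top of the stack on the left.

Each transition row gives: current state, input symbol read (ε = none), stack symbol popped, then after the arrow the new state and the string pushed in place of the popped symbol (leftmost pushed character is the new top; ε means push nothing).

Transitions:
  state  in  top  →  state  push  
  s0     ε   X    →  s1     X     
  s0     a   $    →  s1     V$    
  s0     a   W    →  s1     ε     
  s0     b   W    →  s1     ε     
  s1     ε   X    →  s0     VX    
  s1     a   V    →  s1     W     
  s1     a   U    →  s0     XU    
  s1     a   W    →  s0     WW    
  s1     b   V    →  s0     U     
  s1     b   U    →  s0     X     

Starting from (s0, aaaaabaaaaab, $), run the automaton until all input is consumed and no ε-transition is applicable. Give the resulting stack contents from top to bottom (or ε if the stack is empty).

W$

(s0, aaaaabaaaaab, $) ⊢ (s1, aaaabaaaaab, V$) ⊢ (s1, aaabaaaaab, W$) ⊢ (s0, aabaaaaab, WW$) ⊢ (s1, abaaaaab, W$) ⊢ (s0, baaaaab, WW$) ⊢ (s1, aaaaab, W$) ⊢ (s0, aaaab, WW$) ⊢ (s1, aaab, W$) ⊢ (s0, aab, WW$) ⊢ (s1, ab, W$) ⊢ (s0, b, WW$) ⊢ (s1, ε, W$)
All input consumed in state s1 with stack W$.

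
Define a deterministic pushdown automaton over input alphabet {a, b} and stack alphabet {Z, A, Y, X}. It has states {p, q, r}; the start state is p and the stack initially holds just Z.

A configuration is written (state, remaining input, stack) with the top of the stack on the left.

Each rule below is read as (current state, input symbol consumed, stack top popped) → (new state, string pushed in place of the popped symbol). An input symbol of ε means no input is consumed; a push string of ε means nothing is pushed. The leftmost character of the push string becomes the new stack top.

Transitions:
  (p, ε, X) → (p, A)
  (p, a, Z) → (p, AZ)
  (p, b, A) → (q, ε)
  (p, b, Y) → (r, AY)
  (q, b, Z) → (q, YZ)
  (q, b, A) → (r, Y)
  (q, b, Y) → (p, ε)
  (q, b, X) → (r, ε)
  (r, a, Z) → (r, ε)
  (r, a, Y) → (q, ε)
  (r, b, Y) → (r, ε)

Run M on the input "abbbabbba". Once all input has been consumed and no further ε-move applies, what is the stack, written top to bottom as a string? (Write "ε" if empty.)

(p, abbbabbba, Z)
  read a, top Z: go to p, push AZ → (p, bbbabbba, AZ)
  read b, top A: go to q, push ε → (q, bbabbba, Z)
  read b, top Z: go to q, push YZ → (q, babbba, YZ)
  read b, top Y: go to p, push ε → (p, abbba, Z)
  read a, top Z: go to p, push AZ → (p, bbba, AZ)
  read b, top A: go to q, push ε → (q, bba, Z)
  read b, top Z: go to q, push YZ → (q, ba, YZ)
  read b, top Y: go to p, push ε → (p, a, Z)
  read a, top Z: go to p, push AZ → (p, ε, AZ)
All input consumed in state p with stack AZ.

AZ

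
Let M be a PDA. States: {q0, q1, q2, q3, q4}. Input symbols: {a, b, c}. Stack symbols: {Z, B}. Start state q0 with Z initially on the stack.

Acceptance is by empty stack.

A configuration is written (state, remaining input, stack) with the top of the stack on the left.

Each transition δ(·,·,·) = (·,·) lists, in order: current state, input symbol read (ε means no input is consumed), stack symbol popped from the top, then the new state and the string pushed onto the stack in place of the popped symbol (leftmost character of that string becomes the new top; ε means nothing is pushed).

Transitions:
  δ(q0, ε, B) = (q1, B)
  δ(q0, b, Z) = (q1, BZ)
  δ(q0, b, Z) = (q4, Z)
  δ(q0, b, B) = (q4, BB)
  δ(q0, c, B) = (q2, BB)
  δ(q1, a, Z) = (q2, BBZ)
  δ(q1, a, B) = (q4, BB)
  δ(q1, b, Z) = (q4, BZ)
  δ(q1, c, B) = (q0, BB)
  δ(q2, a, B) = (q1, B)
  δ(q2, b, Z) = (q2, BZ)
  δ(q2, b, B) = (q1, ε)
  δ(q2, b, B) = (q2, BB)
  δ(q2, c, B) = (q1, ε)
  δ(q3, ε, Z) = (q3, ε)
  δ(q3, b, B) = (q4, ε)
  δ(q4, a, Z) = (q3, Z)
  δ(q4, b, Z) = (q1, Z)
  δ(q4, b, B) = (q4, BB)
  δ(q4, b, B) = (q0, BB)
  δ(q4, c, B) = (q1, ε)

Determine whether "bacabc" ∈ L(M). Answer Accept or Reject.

No computation consumes all input and empties the stack.

Reject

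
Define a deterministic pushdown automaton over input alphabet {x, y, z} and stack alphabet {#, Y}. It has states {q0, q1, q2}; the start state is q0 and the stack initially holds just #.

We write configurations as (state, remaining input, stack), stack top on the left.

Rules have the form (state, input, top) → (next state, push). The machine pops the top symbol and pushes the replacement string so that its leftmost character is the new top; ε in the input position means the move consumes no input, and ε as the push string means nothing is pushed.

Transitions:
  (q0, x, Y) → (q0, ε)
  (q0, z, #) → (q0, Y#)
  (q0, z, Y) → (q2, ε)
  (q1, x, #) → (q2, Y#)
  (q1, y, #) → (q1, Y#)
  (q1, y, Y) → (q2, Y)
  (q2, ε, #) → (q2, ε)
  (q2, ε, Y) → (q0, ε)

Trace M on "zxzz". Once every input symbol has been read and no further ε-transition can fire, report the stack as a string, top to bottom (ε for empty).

(q0, zxzz, #) ⊢ (q0, xzz, Y#) ⊢ (q0, zz, #) ⊢ (q0, z, Y#) ⊢ (q2, ε, #) ⊢ (q2, ε, ε)
All input consumed in state q2 with stack ε.

ε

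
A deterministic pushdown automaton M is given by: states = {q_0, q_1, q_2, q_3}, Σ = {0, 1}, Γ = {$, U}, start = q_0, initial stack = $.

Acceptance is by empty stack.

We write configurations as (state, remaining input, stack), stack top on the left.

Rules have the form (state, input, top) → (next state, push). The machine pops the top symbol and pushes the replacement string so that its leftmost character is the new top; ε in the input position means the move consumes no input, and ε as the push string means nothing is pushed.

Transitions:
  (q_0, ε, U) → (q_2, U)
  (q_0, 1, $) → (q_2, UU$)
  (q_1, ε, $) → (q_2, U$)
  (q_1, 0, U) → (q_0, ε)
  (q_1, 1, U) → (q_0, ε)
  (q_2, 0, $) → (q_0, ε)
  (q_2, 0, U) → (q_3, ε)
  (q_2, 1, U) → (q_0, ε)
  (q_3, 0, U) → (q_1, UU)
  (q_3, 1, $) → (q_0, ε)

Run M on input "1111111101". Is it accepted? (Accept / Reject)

(q_0, 1111111101, $) ⊢ (q_2, 111111101, UU$) ⊢ (q_0, 11111101, U$) ⊢ (q_2, 11111101, U$) ⊢ (q_0, 1111101, $) ⊢ (q_2, 111101, UU$) ⊢ (q_0, 11101, U$) ⊢ (q_2, 11101, U$) ⊢ (q_0, 1101, $) ⊢ (q_2, 101, UU$) ⊢ (q_0, 01, U$) ⊢ (q_2, 01, U$) ⊢ (q_3, 1, $) ⊢ (q_0, ε, ε)
All input consumed and the stack is empty.

Accept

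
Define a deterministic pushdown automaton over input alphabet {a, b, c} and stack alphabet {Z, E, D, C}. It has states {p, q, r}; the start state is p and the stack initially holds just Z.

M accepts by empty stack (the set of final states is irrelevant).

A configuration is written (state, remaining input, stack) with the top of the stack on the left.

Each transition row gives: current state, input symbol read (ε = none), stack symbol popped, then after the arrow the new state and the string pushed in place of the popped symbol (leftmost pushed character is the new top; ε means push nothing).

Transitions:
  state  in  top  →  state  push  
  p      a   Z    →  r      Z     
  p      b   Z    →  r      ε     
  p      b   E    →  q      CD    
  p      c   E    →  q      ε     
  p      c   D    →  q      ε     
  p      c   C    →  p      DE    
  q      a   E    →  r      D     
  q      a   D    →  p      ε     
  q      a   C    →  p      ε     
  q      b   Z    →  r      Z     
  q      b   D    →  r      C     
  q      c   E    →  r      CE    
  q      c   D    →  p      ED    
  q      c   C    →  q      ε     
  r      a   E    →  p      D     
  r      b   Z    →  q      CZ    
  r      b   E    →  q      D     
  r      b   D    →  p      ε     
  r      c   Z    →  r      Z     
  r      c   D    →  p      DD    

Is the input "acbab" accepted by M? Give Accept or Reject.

(p, acbab, Z) ⊢ (r, cbab, Z) ⊢ (r, bab, Z) ⊢ (q, ab, CZ) ⊢ (p, b, Z) ⊢ (r, ε, ε)
All input consumed and the stack is empty.

Accept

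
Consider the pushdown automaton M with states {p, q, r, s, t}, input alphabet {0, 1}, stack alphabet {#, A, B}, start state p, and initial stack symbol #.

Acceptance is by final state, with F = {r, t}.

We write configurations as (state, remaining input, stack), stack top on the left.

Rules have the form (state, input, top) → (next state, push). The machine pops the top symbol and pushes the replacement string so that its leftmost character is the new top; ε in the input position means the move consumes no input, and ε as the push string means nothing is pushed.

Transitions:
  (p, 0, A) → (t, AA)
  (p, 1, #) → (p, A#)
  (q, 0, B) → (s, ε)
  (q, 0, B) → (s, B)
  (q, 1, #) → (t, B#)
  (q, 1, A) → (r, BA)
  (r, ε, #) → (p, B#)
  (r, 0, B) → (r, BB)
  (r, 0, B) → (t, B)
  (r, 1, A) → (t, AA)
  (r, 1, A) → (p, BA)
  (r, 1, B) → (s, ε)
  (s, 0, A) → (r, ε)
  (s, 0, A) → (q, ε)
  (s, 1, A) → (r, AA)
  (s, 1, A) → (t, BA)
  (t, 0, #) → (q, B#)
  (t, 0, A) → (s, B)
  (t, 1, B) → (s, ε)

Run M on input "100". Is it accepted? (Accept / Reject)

Reject

No computation consumes all input and reaches a final state.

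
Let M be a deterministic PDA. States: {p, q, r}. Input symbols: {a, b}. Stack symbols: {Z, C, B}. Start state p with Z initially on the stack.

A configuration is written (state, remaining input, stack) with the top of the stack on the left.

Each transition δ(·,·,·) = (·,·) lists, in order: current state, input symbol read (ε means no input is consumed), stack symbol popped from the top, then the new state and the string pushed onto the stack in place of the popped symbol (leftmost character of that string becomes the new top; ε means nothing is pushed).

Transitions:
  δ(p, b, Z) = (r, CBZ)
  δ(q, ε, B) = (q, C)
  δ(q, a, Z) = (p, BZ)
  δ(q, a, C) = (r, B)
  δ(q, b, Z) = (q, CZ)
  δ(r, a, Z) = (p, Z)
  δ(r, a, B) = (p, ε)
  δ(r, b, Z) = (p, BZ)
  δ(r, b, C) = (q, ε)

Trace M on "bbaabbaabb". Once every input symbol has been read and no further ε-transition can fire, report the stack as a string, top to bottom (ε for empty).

(p, bbaabbaabb, Z)
  read b, top Z: go to r, push CBZ → (r, baabbaabb, CBZ)
  read b, top C: go to q, push ε → (q, aabbaabb, BZ)
  ε-move, top B: go to q, push C → (q, aabbaabb, CZ)
  read a, top C: go to r, push B → (r, abbaabb, BZ)
  read a, top B: go to p, push ε → (p, bbaabb, Z)
  read b, top Z: go to r, push CBZ → (r, baabb, CBZ)
  read b, top C: go to q, push ε → (q, aabb, BZ)
  ε-move, top B: go to q, push C → (q, aabb, CZ)
  read a, top C: go to r, push B → (r, abb, BZ)
  read a, top B: go to p, push ε → (p, bb, Z)
  read b, top Z: go to r, push CBZ → (r, b, CBZ)
  read b, top C: go to q, push ε → (q, ε, BZ)
  ε-move, top B: go to q, push C → (q, ε, CZ)
All input consumed in state q with stack CZ.

CZ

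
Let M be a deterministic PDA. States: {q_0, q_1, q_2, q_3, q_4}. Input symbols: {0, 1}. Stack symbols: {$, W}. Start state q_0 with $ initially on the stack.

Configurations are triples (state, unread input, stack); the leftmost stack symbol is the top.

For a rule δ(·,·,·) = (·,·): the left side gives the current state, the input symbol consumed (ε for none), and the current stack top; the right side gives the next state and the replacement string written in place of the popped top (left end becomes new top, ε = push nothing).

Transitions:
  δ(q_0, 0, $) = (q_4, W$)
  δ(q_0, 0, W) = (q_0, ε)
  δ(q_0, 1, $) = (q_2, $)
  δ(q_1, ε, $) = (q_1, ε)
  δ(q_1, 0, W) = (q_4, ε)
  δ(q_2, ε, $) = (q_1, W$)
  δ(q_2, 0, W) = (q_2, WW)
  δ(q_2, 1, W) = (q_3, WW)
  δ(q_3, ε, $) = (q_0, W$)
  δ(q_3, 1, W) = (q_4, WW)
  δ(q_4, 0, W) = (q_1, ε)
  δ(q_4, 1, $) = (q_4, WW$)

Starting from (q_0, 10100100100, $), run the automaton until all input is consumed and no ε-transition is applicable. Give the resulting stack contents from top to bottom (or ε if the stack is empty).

(q_0, 10100100100, $) ⊢ (q_2, 0100100100, $) ⊢ (q_1, 0100100100, W$) ⊢ (q_4, 100100100, $) ⊢ (q_4, 00100100, WW$) ⊢ (q_1, 0100100, W$) ⊢ (q_4, 100100, $) ⊢ (q_4, 00100, WW$) ⊢ (q_1, 0100, W$) ⊢ (q_4, 100, $) ⊢ (q_4, 00, WW$) ⊢ (q_1, 0, W$) ⊢ (q_4, ε, $)
All input consumed in state q_4 with stack $.

$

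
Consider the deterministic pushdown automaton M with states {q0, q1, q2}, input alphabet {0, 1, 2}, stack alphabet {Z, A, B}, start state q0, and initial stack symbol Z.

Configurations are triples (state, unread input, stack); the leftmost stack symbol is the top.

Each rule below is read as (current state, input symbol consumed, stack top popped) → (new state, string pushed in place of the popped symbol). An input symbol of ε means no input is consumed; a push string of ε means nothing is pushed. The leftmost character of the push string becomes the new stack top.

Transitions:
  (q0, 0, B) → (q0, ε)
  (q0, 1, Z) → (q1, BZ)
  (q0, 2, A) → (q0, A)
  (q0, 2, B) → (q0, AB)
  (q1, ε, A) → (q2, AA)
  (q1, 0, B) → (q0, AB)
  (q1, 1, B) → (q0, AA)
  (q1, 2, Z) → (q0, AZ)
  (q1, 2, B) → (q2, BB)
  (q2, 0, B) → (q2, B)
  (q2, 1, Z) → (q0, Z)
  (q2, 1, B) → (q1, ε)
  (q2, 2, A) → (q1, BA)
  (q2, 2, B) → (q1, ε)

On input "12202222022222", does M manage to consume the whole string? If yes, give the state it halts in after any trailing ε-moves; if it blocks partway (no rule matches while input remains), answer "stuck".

(q0, 12202222022222, Z) ⊢ (q1, 2202222022222, BZ) ⊢ (q2, 202222022222, BBZ) ⊢ (q1, 02222022222, BZ) ⊢ (q0, 2222022222, ABZ) ⊢ (q0, 222022222, ABZ) ⊢ (q0, 22022222, ABZ) ⊢ (q0, 2022222, ABZ) ⊢ (q0, 022222, ABZ)
No transition for (q0, 0, top A); M blocks with input 022222 remaining.

stuck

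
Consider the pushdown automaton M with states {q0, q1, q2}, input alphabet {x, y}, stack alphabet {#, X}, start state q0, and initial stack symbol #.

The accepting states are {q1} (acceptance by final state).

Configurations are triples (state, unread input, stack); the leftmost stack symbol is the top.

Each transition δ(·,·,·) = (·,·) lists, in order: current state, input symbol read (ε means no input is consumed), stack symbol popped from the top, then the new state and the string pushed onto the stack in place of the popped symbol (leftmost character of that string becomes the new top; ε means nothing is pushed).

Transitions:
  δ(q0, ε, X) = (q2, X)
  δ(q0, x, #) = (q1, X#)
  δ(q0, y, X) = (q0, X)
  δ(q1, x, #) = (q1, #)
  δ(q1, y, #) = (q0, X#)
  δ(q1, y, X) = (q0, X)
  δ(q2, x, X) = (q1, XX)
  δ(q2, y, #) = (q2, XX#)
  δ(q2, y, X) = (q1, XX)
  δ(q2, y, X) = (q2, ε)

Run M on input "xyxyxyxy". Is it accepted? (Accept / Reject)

Reject

No computation consumes all input and reaches a final state.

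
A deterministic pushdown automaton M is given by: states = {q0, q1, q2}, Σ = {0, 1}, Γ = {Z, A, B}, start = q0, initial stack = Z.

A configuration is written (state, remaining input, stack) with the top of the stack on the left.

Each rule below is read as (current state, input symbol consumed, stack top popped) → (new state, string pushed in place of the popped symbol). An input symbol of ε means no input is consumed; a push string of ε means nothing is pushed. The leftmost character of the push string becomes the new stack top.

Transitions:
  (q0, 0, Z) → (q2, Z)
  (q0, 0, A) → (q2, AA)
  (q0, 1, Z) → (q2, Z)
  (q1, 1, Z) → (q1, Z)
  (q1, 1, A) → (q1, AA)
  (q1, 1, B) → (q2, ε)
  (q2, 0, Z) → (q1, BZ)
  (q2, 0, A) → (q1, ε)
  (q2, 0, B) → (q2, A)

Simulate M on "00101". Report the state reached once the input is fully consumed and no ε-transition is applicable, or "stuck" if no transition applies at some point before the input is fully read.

q2

(q0, 00101, Z) ⊢ (q2, 0101, Z) ⊢ (q1, 101, BZ) ⊢ (q2, 01, Z) ⊢ (q1, 1, BZ) ⊢ (q2, ε, Z)
All input consumed; M is in state q2.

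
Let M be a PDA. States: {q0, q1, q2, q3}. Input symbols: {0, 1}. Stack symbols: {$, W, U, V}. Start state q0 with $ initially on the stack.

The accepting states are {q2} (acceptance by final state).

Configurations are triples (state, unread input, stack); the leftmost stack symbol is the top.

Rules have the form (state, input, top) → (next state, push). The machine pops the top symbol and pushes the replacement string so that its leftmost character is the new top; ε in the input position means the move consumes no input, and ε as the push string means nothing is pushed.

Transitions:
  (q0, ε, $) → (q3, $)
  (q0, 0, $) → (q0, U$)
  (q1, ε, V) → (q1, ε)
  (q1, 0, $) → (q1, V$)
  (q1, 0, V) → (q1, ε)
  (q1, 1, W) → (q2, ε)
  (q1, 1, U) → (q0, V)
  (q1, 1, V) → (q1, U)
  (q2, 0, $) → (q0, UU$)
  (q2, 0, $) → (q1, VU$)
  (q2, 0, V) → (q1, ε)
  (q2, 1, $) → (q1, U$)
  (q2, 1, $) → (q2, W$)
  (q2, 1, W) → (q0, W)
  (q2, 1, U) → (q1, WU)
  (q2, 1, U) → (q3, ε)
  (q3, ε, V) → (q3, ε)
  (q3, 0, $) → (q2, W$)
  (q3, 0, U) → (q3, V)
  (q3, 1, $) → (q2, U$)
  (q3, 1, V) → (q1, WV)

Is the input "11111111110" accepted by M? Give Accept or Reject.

One accepting computation: (q0, 11111111110, $) ⊢ (q3, 11111111110, $) ⊢ (q2, 1111111110, U$) ⊢ (q1, 111111110, WU$) ⊢ (q2, 11111110, U$) ⊢ (q1, 1111110, WU$) ⊢ (q2, 111110, U$) ⊢ (q1, 11110, WU$) ⊢ (q2, 1110, U$) ⊢ (q1, 110, WU$) ⊢ (q2, 10, U$) ⊢ (q3, 0, $) ⊢ (q2, ε, W$)
All input consumed and state q2 ∈ F.

Accept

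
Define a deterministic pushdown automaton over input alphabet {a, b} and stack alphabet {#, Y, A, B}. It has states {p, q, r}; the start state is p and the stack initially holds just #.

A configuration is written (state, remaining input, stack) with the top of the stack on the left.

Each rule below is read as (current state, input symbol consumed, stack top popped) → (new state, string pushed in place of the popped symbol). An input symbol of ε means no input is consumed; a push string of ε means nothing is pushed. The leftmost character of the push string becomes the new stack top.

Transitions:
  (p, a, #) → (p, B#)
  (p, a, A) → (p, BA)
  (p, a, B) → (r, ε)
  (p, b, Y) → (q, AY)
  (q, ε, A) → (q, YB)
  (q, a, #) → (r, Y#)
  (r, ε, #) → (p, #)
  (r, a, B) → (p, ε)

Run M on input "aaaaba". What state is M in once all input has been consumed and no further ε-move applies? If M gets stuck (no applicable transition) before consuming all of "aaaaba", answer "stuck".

stuck

(p, aaaaba, #)
  read a, top #: go to p, push B# → (p, aaaba, B#)
  read a, top B: go to r, push ε → (r, aaba, #)
  ε-move, top #: go to p, push # → (p, aaba, #)
  read a, top #: go to p, push B# → (p, aba, B#)
  read a, top B: go to r, push ε → (r, ba, #)
  ε-move, top #: go to p, push # → (p, ba, #)
No transition for (p, b, top #); M blocks with input ba remaining.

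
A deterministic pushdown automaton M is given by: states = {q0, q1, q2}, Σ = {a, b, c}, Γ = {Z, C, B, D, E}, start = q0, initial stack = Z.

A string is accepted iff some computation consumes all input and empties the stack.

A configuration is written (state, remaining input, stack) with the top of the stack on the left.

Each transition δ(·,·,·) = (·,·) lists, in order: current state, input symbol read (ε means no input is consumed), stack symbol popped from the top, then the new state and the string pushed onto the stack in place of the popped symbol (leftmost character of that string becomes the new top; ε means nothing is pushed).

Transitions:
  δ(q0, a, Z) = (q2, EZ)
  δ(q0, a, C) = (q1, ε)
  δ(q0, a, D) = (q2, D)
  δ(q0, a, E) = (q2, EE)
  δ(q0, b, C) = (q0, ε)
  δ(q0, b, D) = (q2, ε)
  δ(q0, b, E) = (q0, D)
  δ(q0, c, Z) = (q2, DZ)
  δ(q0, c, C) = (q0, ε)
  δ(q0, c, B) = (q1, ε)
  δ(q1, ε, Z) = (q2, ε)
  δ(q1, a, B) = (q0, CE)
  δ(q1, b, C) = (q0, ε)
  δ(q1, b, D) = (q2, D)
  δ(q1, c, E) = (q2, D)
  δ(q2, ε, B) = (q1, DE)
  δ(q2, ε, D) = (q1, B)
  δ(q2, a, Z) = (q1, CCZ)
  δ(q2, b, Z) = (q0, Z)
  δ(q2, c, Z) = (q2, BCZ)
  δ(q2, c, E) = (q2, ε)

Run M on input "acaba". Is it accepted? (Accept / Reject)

Accept

(q0, acaba, Z) ⊢ (q2, caba, EZ) ⊢ (q2, aba, Z) ⊢ (q1, ba, CCZ) ⊢ (q0, a, CZ) ⊢ (q1, ε, Z) ⊢ (q2, ε, ε)
All input consumed and the stack is empty.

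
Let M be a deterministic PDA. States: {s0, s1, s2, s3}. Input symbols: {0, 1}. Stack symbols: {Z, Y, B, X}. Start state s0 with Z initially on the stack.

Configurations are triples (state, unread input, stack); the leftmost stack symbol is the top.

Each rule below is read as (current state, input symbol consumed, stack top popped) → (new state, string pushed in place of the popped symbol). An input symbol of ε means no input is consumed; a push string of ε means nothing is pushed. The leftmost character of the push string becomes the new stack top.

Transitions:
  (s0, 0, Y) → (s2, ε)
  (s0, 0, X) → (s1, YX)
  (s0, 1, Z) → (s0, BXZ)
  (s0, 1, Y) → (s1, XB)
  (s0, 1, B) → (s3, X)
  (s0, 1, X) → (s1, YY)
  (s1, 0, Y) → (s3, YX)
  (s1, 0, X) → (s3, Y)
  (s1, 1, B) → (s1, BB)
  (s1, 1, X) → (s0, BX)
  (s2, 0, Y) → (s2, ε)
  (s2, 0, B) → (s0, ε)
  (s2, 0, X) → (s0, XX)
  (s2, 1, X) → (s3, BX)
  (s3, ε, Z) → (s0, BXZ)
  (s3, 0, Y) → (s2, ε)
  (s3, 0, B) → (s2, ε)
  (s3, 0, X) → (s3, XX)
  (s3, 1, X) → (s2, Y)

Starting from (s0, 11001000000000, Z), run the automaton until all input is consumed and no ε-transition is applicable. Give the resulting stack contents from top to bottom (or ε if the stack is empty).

(s0, 11001000000000, Z)
  read 1, top Z: go to s0, push BXZ → (s0, 1001000000000, BXZ)
  read 1, top B: go to s3, push X → (s3, 001000000000, XXZ)
  read 0, top X: go to s3, push XX → (s3, 01000000000, XXXZ)
  read 0, top X: go to s3, push XX → (s3, 1000000000, XXXXZ)
  read 1, top X: go to s2, push Y → (s2, 000000000, YXXXZ)
  read 0, top Y: go to s2, push ε → (s2, 00000000, XXXZ)
  read 0, top X: go to s0, push XX → (s0, 0000000, XXXXZ)
  read 0, top X: go to s1, push YX → (s1, 000000, YXXXXZ)
  read 0, top Y: go to s3, push YX → (s3, 00000, YXXXXXZ)
  read 0, top Y: go to s2, push ε → (s2, 0000, XXXXXZ)
  read 0, top X: go to s0, push XX → (s0, 000, XXXXXXZ)
  read 0, top X: go to s1, push YX → (s1, 00, YXXXXXXZ)
  read 0, top Y: go to s3, push YX → (s3, 0, YXXXXXXXZ)
  read 0, top Y: go to s2, push ε → (s2, ε, XXXXXXXZ)
All input consumed in state s2 with stack XXXXXXXZ.

XXXXXXXZ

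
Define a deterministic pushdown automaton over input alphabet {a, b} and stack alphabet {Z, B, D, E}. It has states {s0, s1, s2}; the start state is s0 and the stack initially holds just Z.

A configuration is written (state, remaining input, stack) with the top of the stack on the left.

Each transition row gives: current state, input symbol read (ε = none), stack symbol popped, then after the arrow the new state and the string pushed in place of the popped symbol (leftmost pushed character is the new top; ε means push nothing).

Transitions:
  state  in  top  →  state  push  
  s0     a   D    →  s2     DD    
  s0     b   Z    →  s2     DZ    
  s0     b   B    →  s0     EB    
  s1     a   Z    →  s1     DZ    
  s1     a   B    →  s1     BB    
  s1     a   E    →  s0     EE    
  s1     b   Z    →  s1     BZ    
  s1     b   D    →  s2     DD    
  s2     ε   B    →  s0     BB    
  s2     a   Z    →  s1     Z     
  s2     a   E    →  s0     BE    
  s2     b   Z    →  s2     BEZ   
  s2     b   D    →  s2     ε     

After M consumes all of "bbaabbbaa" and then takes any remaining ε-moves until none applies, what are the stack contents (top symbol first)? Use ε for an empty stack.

(s0, bbaabbbaa, Z)
  read b, top Z: go to s2, push DZ → (s2, baabbbaa, DZ)
  read b, top D: go to s2, push ε → (s2, aabbbaa, Z)
  read a, top Z: go to s1, push Z → (s1, abbbaa, Z)
  read a, top Z: go to s1, push DZ → (s1, bbbaa, DZ)
  read b, top D: go to s2, push DD → (s2, bbaa, DDZ)
  read b, top D: go to s2, push ε → (s2, baa, DZ)
  read b, top D: go to s2, push ε → (s2, aa, Z)
  read a, top Z: go to s1, push Z → (s1, a, Z)
  read a, top Z: go to s1, push DZ → (s1, ε, DZ)
All input consumed in state s1 with stack DZ.

DZ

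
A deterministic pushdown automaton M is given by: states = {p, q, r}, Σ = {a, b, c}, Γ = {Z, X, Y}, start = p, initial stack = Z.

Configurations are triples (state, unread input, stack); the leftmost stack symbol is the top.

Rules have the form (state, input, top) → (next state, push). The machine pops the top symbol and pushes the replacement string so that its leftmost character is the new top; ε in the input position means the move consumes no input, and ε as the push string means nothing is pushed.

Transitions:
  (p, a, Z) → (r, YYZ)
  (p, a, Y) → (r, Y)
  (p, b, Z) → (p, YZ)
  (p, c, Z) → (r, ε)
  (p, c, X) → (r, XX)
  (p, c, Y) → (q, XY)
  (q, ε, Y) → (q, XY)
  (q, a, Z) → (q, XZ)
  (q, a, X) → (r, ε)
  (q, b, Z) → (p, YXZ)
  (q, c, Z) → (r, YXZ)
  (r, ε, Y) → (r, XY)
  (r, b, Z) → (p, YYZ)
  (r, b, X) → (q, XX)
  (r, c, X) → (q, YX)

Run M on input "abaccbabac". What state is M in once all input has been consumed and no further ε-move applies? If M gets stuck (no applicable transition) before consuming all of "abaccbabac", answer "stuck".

(p, abaccbabac, Z) ⊢ (r, baccbabac, YYZ) ⊢ (r, baccbabac, XYYZ) ⊢ (q, accbabac, XXYYZ) ⊢ (r, ccbabac, XYYZ) ⊢ (q, cbabac, YXYYZ) ⊢ (q, cbabac, XYXYYZ)
No transition for (q, c, top X); M blocks with input cbabac remaining.

stuck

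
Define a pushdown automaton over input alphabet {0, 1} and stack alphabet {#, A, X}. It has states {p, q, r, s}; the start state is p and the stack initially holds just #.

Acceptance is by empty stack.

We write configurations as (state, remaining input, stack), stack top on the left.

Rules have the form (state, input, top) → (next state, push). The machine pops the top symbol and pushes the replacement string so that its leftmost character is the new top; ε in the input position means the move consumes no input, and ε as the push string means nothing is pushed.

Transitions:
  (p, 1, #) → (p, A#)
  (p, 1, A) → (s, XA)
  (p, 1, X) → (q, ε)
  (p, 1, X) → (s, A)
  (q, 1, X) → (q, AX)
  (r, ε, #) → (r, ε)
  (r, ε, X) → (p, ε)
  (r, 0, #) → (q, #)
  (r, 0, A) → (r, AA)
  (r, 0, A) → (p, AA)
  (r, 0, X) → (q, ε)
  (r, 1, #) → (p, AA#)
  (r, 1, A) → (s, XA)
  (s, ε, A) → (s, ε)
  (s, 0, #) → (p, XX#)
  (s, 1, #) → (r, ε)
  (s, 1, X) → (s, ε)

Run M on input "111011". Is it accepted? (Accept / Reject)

No computation consumes all input and empties the stack.

Reject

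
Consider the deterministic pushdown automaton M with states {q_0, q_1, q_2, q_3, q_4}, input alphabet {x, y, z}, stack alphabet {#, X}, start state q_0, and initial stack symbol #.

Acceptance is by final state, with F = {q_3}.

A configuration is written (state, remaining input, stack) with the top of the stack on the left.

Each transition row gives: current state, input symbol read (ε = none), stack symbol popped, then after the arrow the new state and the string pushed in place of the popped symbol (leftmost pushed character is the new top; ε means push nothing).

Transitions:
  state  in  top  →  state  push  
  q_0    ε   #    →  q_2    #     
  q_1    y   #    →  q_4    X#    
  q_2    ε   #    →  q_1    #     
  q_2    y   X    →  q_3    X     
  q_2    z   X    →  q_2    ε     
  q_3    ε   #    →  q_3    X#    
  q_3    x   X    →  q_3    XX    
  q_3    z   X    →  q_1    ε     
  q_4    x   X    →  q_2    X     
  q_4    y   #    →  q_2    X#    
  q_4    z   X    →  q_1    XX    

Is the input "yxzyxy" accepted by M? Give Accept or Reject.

Accept

(q_0, yxzyxy, #) ⊢ (q_2, yxzyxy, #) ⊢ (q_1, yxzyxy, #) ⊢ (q_4, xzyxy, X#) ⊢ (q_2, zyxy, X#) ⊢ (q_2, yxy, #) ⊢ (q_1, yxy, #) ⊢ (q_4, xy, X#) ⊢ (q_2, y, X#) ⊢ (q_3, ε, X#)
All input consumed; state q_3 ∈ F.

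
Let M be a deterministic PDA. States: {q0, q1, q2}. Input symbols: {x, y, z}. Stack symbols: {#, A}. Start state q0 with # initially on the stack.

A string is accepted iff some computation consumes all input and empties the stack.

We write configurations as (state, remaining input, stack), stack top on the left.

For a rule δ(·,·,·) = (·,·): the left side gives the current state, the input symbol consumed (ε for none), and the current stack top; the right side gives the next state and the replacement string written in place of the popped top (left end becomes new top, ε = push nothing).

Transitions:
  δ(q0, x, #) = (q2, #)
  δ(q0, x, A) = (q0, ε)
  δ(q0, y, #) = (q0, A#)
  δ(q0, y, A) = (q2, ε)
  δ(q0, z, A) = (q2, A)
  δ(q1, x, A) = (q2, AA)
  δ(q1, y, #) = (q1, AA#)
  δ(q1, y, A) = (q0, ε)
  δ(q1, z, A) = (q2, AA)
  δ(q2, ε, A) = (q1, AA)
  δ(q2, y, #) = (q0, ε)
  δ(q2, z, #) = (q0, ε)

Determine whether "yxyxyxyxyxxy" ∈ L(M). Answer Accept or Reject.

Accept

(q0, yxyxyxyxyxxy, #) ⊢ (q0, xyxyxyxyxxy, A#) ⊢ (q0, yxyxyxyxxy, #) ⊢ (q0, xyxyxyxxy, A#) ⊢ (q0, yxyxyxxy, #) ⊢ (q0, xyxyxxy, A#) ⊢ (q0, yxyxxy, #) ⊢ (q0, xyxxy, A#) ⊢ (q0, yxxy, #) ⊢ (q0, xxy, A#) ⊢ (q0, xy, #) ⊢ (q2, y, #) ⊢ (q0, ε, ε)
All input consumed and the stack is empty.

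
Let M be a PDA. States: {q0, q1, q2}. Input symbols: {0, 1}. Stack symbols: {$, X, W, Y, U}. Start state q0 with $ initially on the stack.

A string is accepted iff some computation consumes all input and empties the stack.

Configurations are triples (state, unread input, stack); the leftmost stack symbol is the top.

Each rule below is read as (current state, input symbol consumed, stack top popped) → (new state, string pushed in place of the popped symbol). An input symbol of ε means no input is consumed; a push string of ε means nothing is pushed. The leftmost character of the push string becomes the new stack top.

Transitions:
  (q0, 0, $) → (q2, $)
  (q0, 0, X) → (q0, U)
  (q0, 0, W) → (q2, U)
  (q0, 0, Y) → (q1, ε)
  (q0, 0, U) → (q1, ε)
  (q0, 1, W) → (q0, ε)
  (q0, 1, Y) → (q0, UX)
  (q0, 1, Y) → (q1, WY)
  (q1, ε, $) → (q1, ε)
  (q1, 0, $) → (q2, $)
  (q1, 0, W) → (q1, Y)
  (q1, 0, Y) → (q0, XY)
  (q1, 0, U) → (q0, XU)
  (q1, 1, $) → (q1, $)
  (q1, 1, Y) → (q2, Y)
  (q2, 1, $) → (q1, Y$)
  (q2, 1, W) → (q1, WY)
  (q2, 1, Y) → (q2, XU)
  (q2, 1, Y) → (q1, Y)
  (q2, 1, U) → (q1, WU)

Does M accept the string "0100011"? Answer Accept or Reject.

No computation consumes all input and empties the stack.

Reject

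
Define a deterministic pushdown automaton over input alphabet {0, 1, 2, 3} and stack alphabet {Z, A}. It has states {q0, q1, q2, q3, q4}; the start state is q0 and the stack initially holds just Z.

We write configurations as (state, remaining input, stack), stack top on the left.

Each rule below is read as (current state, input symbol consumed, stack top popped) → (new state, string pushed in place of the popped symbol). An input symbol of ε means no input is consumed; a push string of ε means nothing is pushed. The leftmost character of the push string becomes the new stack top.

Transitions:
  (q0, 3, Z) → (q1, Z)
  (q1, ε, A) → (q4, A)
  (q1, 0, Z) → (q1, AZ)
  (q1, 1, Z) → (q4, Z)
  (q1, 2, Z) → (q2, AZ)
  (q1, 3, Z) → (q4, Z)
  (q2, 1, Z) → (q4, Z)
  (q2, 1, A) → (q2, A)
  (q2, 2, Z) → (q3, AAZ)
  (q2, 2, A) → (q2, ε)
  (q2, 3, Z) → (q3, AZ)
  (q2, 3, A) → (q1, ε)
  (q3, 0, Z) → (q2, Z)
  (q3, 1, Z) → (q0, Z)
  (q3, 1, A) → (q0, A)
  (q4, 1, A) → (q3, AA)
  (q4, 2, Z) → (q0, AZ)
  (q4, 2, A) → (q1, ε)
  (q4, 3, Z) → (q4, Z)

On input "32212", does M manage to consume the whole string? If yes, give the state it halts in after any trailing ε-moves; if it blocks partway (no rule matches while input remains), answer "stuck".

q0

(q0, 32212, Z)
  read 3, top Z: go to q1, push Z → (q1, 2212, Z)
  read 2, top Z: go to q2, push AZ → (q2, 212, AZ)
  read 2, top A: go to q2, push ε → (q2, 12, Z)
  read 1, top Z: go to q4, push Z → (q4, 2, Z)
  read 2, top Z: go to q0, push AZ → (q0, ε, AZ)
All input consumed; M is in state q0.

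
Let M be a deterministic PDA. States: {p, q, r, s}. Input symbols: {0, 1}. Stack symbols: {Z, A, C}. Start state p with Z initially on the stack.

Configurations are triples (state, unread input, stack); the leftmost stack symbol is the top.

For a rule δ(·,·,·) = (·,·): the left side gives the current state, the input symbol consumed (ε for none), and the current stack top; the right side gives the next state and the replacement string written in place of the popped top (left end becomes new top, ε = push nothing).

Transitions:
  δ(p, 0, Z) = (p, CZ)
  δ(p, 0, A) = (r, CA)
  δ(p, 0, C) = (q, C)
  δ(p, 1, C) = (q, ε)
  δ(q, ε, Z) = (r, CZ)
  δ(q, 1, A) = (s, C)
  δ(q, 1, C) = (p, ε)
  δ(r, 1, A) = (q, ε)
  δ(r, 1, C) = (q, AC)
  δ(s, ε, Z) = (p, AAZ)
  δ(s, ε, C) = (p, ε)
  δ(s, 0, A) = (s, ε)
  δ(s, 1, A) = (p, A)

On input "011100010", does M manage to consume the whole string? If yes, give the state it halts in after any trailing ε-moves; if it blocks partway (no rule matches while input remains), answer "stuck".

stuck

(p, 011100010, Z)
  read 0, top Z: go to p, push CZ → (p, 11100010, CZ)
  read 1, top C: go to q, push ε → (q, 1100010, Z)
  ε-move, top Z: go to r, push CZ → (r, 1100010, CZ)
  read 1, top C: go to q, push AC → (q, 100010, ACZ)
  read 1, top A: go to s, push C → (s, 00010, CCZ)
  ε-move, top C: go to p, push ε → (p, 00010, CZ)
  read 0, top C: go to q, push C → (q, 0010, CZ)
No transition for (q, 0, top C); M blocks with input 0010 remaining.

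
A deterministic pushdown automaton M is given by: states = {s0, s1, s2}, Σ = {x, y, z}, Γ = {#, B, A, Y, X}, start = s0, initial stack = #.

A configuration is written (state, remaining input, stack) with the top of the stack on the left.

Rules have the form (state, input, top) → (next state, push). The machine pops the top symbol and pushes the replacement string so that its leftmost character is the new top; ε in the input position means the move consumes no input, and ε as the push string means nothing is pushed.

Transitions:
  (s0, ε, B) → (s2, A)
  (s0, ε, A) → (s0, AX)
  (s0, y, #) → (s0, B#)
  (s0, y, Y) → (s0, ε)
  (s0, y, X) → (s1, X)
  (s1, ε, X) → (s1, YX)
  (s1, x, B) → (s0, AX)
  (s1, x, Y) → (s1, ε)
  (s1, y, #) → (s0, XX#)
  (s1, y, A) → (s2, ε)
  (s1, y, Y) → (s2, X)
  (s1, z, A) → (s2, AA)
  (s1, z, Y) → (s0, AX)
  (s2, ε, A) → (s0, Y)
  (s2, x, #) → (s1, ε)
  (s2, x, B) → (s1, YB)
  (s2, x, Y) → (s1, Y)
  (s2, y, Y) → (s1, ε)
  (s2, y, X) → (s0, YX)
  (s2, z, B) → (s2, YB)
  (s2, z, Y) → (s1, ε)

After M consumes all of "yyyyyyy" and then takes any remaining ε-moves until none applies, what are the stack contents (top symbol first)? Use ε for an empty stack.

Y#

(s0, yyyyyyy, #) ⊢ (s0, yyyyyy, B#) ⊢ (s2, yyyyyy, A#) ⊢ (s0, yyyyyy, Y#) ⊢ (s0, yyyyy, #) ⊢ (s0, yyyy, B#) ⊢ (s2, yyyy, A#) ⊢ (s0, yyyy, Y#) ⊢ (s0, yyy, #) ⊢ (s0, yy, B#) ⊢ (s2, yy, A#) ⊢ (s0, yy, Y#) ⊢ (s0, y, #) ⊢ (s0, ε, B#) ⊢ (s2, ε, A#) ⊢ (s0, ε, Y#)
All input consumed in state s0 with stack Y#.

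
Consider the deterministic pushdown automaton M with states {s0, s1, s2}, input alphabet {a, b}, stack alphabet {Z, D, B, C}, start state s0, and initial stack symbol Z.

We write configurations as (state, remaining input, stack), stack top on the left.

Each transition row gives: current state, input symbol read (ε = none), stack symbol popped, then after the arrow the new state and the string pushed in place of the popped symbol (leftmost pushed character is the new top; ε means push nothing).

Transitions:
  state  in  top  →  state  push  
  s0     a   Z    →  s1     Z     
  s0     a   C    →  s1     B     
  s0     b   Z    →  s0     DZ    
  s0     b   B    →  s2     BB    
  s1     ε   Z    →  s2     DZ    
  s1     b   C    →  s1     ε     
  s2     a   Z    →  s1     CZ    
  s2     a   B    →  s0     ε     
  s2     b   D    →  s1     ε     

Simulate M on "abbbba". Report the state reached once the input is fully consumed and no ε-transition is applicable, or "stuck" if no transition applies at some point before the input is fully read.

stuck

(s0, abbbba, Z)
  read a, top Z: go to s1, push Z → (s1, bbbba, Z)
  ε-move, top Z: go to s2, push DZ → (s2, bbbba, DZ)
  read b, top D: go to s1, push ε → (s1, bbba, Z)
  ε-move, top Z: go to s2, push DZ → (s2, bbba, DZ)
  read b, top D: go to s1, push ε → (s1, bba, Z)
  ε-move, top Z: go to s2, push DZ → (s2, bba, DZ)
  read b, top D: go to s1, push ε → (s1, ba, Z)
  ε-move, top Z: go to s2, push DZ → (s2, ba, DZ)
  read b, top D: go to s1, push ε → (s1, a, Z)
  ε-move, top Z: go to s2, push DZ → (s2, a, DZ)
No transition for (s2, a, top D); M blocks with input a remaining.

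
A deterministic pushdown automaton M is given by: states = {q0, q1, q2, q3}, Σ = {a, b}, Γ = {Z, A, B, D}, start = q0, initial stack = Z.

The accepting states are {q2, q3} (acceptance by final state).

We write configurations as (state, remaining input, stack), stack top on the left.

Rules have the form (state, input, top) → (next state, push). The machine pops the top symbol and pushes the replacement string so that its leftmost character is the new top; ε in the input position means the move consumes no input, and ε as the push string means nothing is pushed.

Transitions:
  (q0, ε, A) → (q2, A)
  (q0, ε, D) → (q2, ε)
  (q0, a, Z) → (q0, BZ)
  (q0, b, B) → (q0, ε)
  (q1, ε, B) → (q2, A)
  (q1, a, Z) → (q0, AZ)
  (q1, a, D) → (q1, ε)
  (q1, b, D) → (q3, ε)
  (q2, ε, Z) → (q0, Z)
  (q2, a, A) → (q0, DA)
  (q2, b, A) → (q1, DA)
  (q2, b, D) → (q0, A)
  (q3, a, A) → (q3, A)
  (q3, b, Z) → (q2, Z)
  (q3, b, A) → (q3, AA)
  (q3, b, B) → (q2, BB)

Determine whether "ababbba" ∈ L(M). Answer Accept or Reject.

(q0, ababbba, Z) ⊢ (q0, babbba, BZ) ⊢ (q0, abbba, Z) ⊢ (q0, bbba, BZ) ⊢ (q0, bba, Z)
No transition applies at (q0, bba, Z); input not fully consumed.

Reject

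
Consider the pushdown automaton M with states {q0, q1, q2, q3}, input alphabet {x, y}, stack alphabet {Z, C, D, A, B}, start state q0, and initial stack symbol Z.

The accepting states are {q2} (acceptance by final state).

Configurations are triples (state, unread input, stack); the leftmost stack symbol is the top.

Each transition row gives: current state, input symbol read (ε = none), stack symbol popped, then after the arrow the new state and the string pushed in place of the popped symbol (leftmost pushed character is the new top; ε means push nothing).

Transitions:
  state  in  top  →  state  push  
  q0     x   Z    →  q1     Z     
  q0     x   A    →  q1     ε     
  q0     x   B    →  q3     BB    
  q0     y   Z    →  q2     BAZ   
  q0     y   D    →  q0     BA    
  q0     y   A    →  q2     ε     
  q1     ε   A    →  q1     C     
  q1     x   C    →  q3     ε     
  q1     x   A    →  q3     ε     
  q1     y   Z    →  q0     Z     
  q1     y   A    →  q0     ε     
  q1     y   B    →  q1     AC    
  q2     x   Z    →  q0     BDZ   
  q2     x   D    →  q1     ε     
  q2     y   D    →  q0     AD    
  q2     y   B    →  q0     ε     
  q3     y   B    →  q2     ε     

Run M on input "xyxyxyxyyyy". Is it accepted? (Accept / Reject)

Accept

One accepting computation: (q0, xyxyxyxyyyy, Z) ⊢ (q1, yxyxyxyyyy, Z) ⊢ (q0, xyxyxyyyy, Z) ⊢ (q1, yxyxyyyy, Z) ⊢ (q0, xyxyyyy, Z) ⊢ (q1, yxyyyy, Z) ⊢ (q0, xyyyy, Z) ⊢ (q1, yyyy, Z) ⊢ (q0, yyy, Z) ⊢ (q2, yy, BAZ) ⊢ (q0, y, AZ) ⊢ (q2, ε, Z)
All input consumed and state q2 ∈ F.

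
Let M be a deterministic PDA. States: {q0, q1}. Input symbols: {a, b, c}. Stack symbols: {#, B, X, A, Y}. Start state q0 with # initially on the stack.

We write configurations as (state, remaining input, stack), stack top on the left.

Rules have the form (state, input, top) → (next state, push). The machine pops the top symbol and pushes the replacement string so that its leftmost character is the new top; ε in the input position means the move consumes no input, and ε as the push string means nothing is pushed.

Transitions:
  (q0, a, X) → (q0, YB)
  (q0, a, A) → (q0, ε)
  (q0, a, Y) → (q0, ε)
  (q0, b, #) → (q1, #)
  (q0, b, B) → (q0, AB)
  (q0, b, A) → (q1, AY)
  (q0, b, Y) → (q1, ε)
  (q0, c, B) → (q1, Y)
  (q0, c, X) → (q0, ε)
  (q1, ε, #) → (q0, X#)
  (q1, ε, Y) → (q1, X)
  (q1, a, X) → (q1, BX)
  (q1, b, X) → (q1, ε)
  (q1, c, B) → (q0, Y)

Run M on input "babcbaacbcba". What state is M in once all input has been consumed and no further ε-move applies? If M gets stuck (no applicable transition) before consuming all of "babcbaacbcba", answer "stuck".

(q0, babcbaacbcba, #) ⊢ (q1, abcbaacbcba, #) ⊢ (q0, abcbaacbcba, X#) ⊢ (q0, bcbaacbcba, YB#) ⊢ (q1, cbaacbcba, B#) ⊢ (q0, baacbcba, Y#) ⊢ (q1, aacbcba, #) ⊢ (q0, aacbcba, X#) ⊢ (q0, acbcba, YB#) ⊢ (q0, cbcba, B#) ⊢ (q1, bcba, Y#) ⊢ (q1, bcba, X#) ⊢ (q1, cba, #) ⊢ (q0, cba, X#) ⊢ (q0, ba, #) ⊢ (q1, a, #) ⊢ (q0, a, X#) ⊢ (q0, ε, YB#)
All input consumed; M is in state q0.

q0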